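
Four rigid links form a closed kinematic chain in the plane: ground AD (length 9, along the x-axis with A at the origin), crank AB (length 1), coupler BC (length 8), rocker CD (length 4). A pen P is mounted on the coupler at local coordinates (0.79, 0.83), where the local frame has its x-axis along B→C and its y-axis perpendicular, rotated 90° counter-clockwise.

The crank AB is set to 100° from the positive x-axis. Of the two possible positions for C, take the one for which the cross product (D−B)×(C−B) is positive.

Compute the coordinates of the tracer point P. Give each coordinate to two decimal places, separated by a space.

A=(0,0), D=(9.00,0)
B = A + 1.00·(cos100°, sin100°) = (-0.1736, 0.9848)
|BD| = 9.2264
circle(B,8.00) ∩ circle(D,4.00): a=7.2144, h=3.4572
  candidates: C₊=(7.3686,3.6522) cross=31.897; C₋=(6.6305,-3.2227) cross=-31.897
  mode + wants cross > 0 → take C=(7.3686,3.6522) (cross=31.897)
ex = (C−B)/|BC| = (0.9428,0.3334); ey = (-0.3334,0.9428)
P = B + 0.79·ex + 0.83·ey = (0.2944,2.0307)

0.29 2.03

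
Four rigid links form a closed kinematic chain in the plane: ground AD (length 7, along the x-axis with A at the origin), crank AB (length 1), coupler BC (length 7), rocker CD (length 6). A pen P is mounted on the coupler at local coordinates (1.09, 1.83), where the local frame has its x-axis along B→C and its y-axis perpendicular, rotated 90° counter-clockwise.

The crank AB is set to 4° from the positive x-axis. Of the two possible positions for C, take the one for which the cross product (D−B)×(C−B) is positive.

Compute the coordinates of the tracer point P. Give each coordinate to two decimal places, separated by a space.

0.17 2.03

A=(0,0), D=(7.00,0)
B = A + 1.00·(cos4°, sin4°) = (0.9976, 0.0698)
|BD| = 6.0028
circle(B,7.00) ∩ circle(D,6.00): a=4.0842, h=5.6850
  candidates: C₊=(5.1476,5.7069) cross=34.126; C₋=(5.0155,-5.6623) cross=-34.126
  mode + wants cross > 0 → take C=(5.1476,5.7069) (cross=34.126)
ex = (C−B)/|BC| = (0.5929,0.8053); ey = (-0.8053,0.5929)
P = B + 1.09·ex + 1.83·ey = (0.1701,2.0325)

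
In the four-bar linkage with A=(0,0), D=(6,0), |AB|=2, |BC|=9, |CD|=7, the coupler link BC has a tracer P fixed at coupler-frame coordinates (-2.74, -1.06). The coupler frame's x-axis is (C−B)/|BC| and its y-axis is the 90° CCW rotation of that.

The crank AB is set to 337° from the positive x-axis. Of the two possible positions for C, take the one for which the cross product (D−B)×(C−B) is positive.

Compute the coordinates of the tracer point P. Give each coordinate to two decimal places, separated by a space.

1.37 -3.68

A=(0,0), D=(6.00,0)
B = A + 2.00·(cos337°, sin337°) = (1.8410, -0.7815)
|BD| = 4.2318
circle(B,9.00) ∩ circle(D,7.00): a=5.8968, h=6.7991
  candidates: C₊=(6.3808,6.9896) cross=28.772; C₋=(8.8920,-6.3747) cross=-28.772
  mode + wants cross > 0 → take C=(6.3808,6.9896) (cross=28.772)
ex = (C−B)/|BC| = (0.5044,0.8635); ey = (-0.8635,0.5044)
P = B + -2.74·ex + -1.06·ey = (1.3741,-3.6820)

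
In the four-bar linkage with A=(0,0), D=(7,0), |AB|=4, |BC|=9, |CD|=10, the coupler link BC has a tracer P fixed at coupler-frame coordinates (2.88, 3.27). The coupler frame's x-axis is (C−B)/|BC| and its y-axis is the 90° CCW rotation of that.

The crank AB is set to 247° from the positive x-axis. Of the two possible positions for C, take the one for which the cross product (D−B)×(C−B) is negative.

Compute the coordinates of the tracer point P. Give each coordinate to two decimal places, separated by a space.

2.77 -3.24

A=(0,0), D=(7.00,0)
B = A + 4.00·(cos247°, sin247°) = (-1.5629, -3.6820)
|BD| = 9.3210
circle(B,9.00) ∩ circle(D,10.00): a=3.6413, h=8.2305
  candidates: C₊=(-1.4690,5.3175) cross=76.716; C₋=(5.0335,-9.8047) cross=-76.716
  mode - wants cross < 0 → take C=(5.0335,-9.8047) (cross=-76.716)
ex = (C−B)/|BC| = (0.7329,-0.6803); ey = (0.6803,0.7329)
P = B + 2.88·ex + 3.27·ey = (2.7725,-3.2446)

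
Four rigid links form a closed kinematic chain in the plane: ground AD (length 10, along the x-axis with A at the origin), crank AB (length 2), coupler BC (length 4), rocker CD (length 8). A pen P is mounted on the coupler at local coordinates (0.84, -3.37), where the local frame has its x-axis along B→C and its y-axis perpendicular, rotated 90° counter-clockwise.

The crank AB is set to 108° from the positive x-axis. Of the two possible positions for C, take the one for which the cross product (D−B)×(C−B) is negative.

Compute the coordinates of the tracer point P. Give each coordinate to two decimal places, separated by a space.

-2.55 -0.98

A=(0,0), D=(10.00,0)
B = A + 2.00·(cos108°, sin108°) = (-0.6180, 1.9021)
|BD| = 10.7871
circle(B,4.00) ∩ circle(D,8.00): a=3.1686, h=2.4413
  candidates: C₊=(2.9314,3.7464) cross=26.334; C₋=(2.0705,-1.0596) cross=-26.334
  mode - wants cross < 0 → take C=(2.0705,-1.0596) (cross=-26.334)
ex = (C−B)/|BC| = (0.6721,-0.7404); ey = (0.7404,0.6721)
P = B + 0.84·ex + -3.37·ey = (-2.5487,-0.9849)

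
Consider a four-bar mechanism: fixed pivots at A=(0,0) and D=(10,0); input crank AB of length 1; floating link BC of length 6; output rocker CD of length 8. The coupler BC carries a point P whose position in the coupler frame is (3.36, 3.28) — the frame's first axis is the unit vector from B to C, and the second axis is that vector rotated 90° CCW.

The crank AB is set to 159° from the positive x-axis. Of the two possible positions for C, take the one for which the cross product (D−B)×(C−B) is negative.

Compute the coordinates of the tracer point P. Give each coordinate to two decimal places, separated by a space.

3.75 0.09

A=(0,0), D=(10.00,0)
B = A + 1.00·(cos159°, sin159°) = (-0.9336, 0.3584)
|BD| = 10.9395
circle(B,6.00) ∩ circle(D,8.00): a=4.1900, h=4.2947
  candidates: C₊=(3.3948,4.5135) cross=46.981; C₋=(3.1134,-4.0713) cross=-46.981
  mode - wants cross < 0 → take C=(3.1134,-4.0713) (cross=-46.981)
ex = (C−B)/|BC| = (0.6745,-0.7383); ey = (0.7383,0.6745)
P = B + 3.36·ex + 3.28·ey = (3.7543,0.0901)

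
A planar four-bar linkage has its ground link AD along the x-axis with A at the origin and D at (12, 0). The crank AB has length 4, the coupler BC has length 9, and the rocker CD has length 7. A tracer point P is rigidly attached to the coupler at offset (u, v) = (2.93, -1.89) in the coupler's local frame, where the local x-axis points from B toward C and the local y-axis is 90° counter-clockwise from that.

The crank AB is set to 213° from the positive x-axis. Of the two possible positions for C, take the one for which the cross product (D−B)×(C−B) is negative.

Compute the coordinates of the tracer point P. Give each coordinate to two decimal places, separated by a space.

-0.58 -4.29

A=(0,0), D=(12.00,0)
B = A + 4.00·(cos213°, sin213°) = (-3.3547, -2.1786)
|BD| = 15.5085
circle(B,9.00) ∩ circle(D,7.00): a=8.7859, h=1.9513
  candidates: C₊=(5.0700,0.9876) cross=30.261; C₋=(5.6182,-2.8763) cross=-30.261
  mode - wants cross < 0 → take C=(5.6182,-2.8763) (cross=-30.261)
ex = (C−B)/|BC| = (0.9970,-0.0775); ey = (0.0775,0.9970)
P = B + 2.93·ex + -1.89·ey = (-0.5800,-4.2900)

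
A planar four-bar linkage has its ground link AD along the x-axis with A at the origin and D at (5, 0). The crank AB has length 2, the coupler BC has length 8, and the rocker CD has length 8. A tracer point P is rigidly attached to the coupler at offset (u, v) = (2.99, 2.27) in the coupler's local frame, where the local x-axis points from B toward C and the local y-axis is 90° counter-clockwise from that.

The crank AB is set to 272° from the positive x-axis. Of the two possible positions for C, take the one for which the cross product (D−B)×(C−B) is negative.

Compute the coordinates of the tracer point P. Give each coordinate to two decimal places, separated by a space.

3.75 -2.73

A=(0,0), D=(5.00,0)
B = A + 2.00·(cos272°, sin272°) = (0.0698, -1.9988)
|BD| = 5.3200
circle(B,8.00) ∩ circle(D,8.00): a=2.6600, h=7.5448
  candidates: C₊=(-0.2998,5.9927) cross=40.138; C₋=(5.3696,-7.9915) cross=-40.138
  mode - wants cross < 0 → take C=(5.3696,-7.9915) (cross=-40.138)
ex = (C−B)/|BC| = (0.6625,-0.7491); ey = (0.7491,0.6625)
P = B + 2.99·ex + 2.27·ey = (3.7510,-2.7347)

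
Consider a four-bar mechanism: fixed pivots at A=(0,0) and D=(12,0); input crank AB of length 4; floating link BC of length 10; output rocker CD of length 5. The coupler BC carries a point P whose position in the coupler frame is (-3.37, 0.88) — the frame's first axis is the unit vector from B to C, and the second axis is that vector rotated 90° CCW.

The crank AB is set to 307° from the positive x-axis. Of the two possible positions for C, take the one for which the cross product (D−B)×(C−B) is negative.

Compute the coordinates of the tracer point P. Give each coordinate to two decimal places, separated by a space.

A=(0,0), D=(12.00,0)
B = A + 4.00·(cos307°, sin307°) = (2.4073, -3.1945)
|BD| = 10.1107
circle(B,10.00) ∩ circle(D,5.00): a=8.7643, h=4.8153
  candidates: C₊=(9.2012,4.1432) cross=48.686; C₋=(12.2440,-4.9940) cross=-48.686
  mode - wants cross < 0 → take C=(12.2440,-4.9940) (cross=-48.686)
ex = (C−B)/|BC| = (0.9837,-0.1799); ey = (0.1799,0.9837)
P = B + -3.37·ex + 0.88·ey = (-0.7494,-1.7225)

-0.75 -1.72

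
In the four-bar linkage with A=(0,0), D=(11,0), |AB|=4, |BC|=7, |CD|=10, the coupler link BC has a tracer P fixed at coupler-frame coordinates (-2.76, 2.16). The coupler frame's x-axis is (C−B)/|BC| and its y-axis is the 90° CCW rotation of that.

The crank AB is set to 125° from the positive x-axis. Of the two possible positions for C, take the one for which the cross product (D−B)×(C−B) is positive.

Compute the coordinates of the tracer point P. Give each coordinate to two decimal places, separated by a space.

A=(0,0), D=(11.00,0)
B = A + 4.00·(cos125°, sin125°) = (-2.2943, 3.2766)
|BD| = 13.6921
circle(B,7.00) ∩ circle(D,10.00): a=4.9837, h=4.9156
  candidates: C₊=(3.7209,6.8567) cross=67.305; C₋=(1.3683,-2.6888) cross=-67.305
  mode + wants cross > 0 → take C=(3.7209,6.8567) (cross=67.305)
ex = (C−B)/|BC| = (0.8593,0.5114); ey = (-0.5114,0.8593)
P = B + -2.76·ex + 2.16·ey = (-5.7707,3.7211)

-5.77 3.72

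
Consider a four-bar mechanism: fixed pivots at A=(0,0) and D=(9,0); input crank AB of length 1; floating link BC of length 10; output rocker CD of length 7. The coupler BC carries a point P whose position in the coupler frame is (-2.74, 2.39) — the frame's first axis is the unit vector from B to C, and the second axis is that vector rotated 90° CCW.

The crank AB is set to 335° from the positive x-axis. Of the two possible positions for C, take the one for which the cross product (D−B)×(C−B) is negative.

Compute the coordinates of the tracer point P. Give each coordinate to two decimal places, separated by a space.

0.40 3.18

A=(0,0), D=(9.00,0)
B = A + 1.00·(cos335°, sin335°) = (0.9063, -0.4226)
|BD| = 8.1047
circle(B,10.00) ∩ circle(D,7.00): a=7.1987, h=6.9411
  candidates: C₊=(7.7332,6.8844) cross=56.256; C₋=(8.4571,-6.9789) cross=-56.256
  mode - wants cross < 0 → take C=(8.4571,-6.9789) (cross=-56.256)
ex = (C−B)/|BC| = (0.7551,-0.6556); ey = (0.6556,0.7551)
P = B + -2.74·ex + 2.39·ey = (0.4043,3.1785)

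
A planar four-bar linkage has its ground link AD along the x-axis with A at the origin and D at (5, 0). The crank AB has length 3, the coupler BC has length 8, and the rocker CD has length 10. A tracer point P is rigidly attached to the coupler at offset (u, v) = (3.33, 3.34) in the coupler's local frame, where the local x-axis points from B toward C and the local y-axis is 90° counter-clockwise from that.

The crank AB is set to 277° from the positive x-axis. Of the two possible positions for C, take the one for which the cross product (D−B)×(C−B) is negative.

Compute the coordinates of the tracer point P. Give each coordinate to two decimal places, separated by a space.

A=(0,0), D=(5.00,0)
B = A + 3.00·(cos277°, sin277°) = (0.3656, -2.9776)
|BD| = 5.5085
circle(B,8.00) ∩ circle(D,10.00): a=-0.5134, h=7.9835
  candidates: C₊=(-4.3818,3.4615) cross=43.977; C₋=(4.2492,-9.9718) cross=-43.977
  mode - wants cross < 0 → take C=(4.2492,-9.9718) (cross=-43.977)
ex = (C−B)/|BC| = (0.4854,-0.8743); ey = (0.8743,0.4854)
P = B + 3.33·ex + 3.34·ey = (4.9022,-4.2676)

4.90 -4.27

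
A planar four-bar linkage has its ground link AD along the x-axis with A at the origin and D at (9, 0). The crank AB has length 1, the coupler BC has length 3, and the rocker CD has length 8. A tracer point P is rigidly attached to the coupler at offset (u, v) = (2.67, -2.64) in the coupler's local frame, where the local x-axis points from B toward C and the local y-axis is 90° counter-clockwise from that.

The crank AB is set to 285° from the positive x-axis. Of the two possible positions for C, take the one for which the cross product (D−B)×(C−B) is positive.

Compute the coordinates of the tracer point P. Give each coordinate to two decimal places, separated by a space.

3.62 0.71

A=(0,0), D=(9.00,0)
B = A + 1.00·(cos285°, sin285°) = (0.2588, -0.9659)
|BD| = 8.7944
circle(B,3.00) ∩ circle(D,8.00): a=1.2702, h=2.7178
  candidates: C₊=(1.2228,1.8750) cross=23.902; C₋=(1.8198,-3.5278) cross=-23.902
  mode + wants cross > 0 → take C=(1.2228,1.8750) (cross=23.902)
ex = (C−B)/|BC| = (0.3213,0.9470); ey = (-0.9470,0.3213)
P = B + 2.67·ex + -2.64·ey = (3.6168,0.7141)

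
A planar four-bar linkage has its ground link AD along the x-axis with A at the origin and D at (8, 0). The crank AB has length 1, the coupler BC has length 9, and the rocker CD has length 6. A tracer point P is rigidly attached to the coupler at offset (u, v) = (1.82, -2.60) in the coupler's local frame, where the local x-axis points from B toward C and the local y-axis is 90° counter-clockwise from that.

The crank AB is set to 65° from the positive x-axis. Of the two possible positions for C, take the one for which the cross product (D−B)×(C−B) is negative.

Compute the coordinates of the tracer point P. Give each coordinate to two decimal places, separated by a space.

A=(0,0), D=(8.00,0)
B = A + 1.00·(cos65°, sin65°) = (0.4226, 0.9063)
|BD| = 7.6314
circle(B,9.00) ∩ circle(D,6.00): a=6.7640, h=5.9370
  candidates: C₊=(7.8439,5.9980) cross=45.307; C₋=(6.4337,-5.7920) cross=-45.307
  mode - wants cross < 0 → take C=(6.4337,-5.7920) (cross=-45.307)
ex = (C−B)/|BC| = (0.6679,-0.7443); ey = (0.7443,0.6679)
P = B + 1.82·ex + -2.60·ey = (-0.2969,-2.1848)

-0.30 -2.18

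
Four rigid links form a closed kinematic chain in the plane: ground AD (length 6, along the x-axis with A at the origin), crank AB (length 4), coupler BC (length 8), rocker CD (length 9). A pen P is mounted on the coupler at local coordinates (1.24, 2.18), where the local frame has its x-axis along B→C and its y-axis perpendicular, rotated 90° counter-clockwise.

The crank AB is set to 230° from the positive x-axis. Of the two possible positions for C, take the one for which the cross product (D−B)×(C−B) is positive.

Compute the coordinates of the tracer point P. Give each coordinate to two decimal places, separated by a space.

-4.58 -1.56

A=(0,0), D=(6.00,0)
B = A + 4.00·(cos230°, sin230°) = (-2.5712, -3.0642)
|BD| = 9.1024
circle(B,8.00) ∩ circle(D,9.00): a=3.6174, h=7.1354
  candidates: C₊=(-1.5669,4.8725) cross=64.950; C₋=(3.2371,-8.5654) cross=-64.950
  mode + wants cross > 0 → take C=(-1.5669,4.8725) (cross=64.950)
ex = (C−B)/|BC| = (0.1255,0.9921); ey = (-0.9921,0.1255)
P = B + 1.24·ex + 2.18·ey = (-4.5783,-1.5603)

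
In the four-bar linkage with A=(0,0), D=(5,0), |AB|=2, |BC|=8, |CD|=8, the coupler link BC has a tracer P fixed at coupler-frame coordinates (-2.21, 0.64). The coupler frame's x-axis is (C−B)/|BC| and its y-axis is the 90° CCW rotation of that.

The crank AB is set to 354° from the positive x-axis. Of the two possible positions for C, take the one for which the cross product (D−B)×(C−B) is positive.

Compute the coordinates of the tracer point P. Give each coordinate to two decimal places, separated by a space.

1.09 -2.33

A=(0,0), D=(5.00,0)
B = A + 2.00·(cos354°, sin354°) = (1.9890, -0.2091)
|BD| = 3.0182
circle(B,8.00) ∩ circle(D,8.00): a=1.5091, h=7.8564
  candidates: C₊=(2.9503,7.7330) cross=23.712; C₋=(4.0387,-7.9420) cross=-23.712
  mode + wants cross > 0 → take C=(2.9503,7.7330) (cross=23.712)
ex = (C−B)/|BC| = (0.1202,0.9928); ey = (-0.9928,0.1202)
P = B + -2.21·ex + 0.64·ey = (1.0881,-2.3261)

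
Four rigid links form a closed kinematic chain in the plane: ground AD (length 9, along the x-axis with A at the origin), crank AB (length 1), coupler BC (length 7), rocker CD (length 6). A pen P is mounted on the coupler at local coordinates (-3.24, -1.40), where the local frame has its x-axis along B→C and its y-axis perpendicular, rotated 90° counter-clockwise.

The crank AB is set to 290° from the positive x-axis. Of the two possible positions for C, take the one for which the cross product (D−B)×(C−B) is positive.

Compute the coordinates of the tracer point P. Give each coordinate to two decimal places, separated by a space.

-0.70 -4.31

A=(0,0), D=(9.00,0)
B = A + 1.00·(cos290°, sin290°) = (0.3420, -0.9397)
|BD| = 8.7088
circle(B,7.00) ∩ circle(D,6.00): a=5.1008, h=4.7940
  candidates: C₊=(4.8957,4.3767) cross=41.750; C₋=(5.9303,-5.1553) cross=-41.750
  mode + wants cross > 0 → take C=(4.8957,4.3767) (cross=41.750)
ex = (C−B)/|BC| = (0.6505,0.7595); ey = (-0.7595,0.6505)
P = B + -3.24·ex + -1.40·ey = (-0.7024,-4.3111)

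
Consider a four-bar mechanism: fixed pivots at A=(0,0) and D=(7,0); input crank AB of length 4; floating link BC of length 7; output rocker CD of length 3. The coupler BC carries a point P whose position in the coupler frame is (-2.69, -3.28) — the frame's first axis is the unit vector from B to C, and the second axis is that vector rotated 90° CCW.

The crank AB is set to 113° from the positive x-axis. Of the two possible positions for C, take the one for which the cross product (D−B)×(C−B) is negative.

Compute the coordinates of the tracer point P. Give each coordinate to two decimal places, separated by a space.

A=(0,0), D=(7.00,0)
B = A + 4.00·(cos113°, sin113°) = (-1.5629, 3.6820)
|BD| = 9.3210
circle(B,7.00) ∩ circle(D,3.00): a=6.8062, h=1.6358
  candidates: C₊=(5.3359,2.4961) cross=15.247; C₋=(4.0436,-0.5093) cross=-15.247
  mode - wants cross < 0 → take C=(4.0436,-0.5093) (cross=-15.247)
ex = (C−B)/|BC| = (0.8009,-0.5988); ey = (0.5988,0.8009)
P = B + -2.69·ex + -3.28·ey = (-5.6814,2.6657)

-5.68 2.67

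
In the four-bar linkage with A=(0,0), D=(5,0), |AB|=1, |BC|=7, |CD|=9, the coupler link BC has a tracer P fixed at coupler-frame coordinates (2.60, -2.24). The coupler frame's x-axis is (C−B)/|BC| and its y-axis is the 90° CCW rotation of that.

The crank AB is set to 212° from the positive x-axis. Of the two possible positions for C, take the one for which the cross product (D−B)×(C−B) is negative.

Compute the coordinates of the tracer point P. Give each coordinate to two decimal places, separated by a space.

-2.76 -3.38

A=(0,0), D=(5.00,0)
B = A + 1.00·(cos212°, sin212°) = (-0.8480, -0.5299)
|BD| = 5.8720
circle(B,7.00) ∩ circle(D,9.00): a=0.2112, h=6.9968
  candidates: C₊=(-1.2691,6.4574) cross=41.085; C₋=(-0.0063,-7.4791) cross=-41.085
  mode - wants cross < 0 → take C=(-0.0063,-7.4791) (cross=-41.085)
ex = (C−B)/|BC| = (0.1203,-0.9927); ey = (0.9927,0.1203)
P = B + 2.60·ex + -2.24·ey = (-2.7591,-3.3804)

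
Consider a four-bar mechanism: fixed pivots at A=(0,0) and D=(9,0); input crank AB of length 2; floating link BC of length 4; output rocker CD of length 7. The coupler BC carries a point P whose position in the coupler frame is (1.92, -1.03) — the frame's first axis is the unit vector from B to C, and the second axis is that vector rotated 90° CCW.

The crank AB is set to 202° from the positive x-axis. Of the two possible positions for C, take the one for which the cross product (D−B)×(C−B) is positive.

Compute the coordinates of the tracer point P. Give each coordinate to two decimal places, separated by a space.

A=(0,0), D=(9.00,0)
B = A + 2.00·(cos202°, sin202°) = (-1.8544, -0.7492)
|BD| = 10.8802
circle(B,4.00) ∩ circle(D,7.00): a=3.9236, h=0.7782
  candidates: C₊=(2.0063,0.2973) cross=8.466; C₋=(2.1135,-1.2553) cross=-8.466
  mode + wants cross > 0 → take C=(2.0063,0.2973) (cross=8.466)
ex = (C−B)/|BC| = (0.9652,0.2616); ey = (-0.2616,0.9652)
P = B + 1.92·ex + -1.03·ey = (0.2682,-1.2410)

0.27 -1.24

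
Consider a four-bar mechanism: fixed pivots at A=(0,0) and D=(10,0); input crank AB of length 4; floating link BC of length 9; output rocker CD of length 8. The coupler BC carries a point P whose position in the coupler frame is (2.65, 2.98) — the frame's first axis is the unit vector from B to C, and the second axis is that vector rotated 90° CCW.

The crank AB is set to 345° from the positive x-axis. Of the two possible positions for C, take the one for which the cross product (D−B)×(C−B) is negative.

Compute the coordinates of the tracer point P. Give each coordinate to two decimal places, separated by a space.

A=(0,0), D=(10.00,0)
B = A + 4.00·(cos345°, sin345°) = (3.8637, -1.0353)
|BD| = 6.2230
circle(B,9.00) ∩ circle(D,8.00): a=4.4774, h=7.8072
  candidates: C₊=(6.9799,7.4080) cross=48.585; C₋=(9.5775,-7.9888) cross=-48.585
  mode - wants cross < 0 → take C=(9.5775,-7.9888) (cross=-48.585)
ex = (C−B)/|BC| = (0.6349,-0.7726); ey = (0.7726,0.6349)
P = B + 2.65·ex + 2.98·ey = (7.8485,-1.1908)

7.85 -1.19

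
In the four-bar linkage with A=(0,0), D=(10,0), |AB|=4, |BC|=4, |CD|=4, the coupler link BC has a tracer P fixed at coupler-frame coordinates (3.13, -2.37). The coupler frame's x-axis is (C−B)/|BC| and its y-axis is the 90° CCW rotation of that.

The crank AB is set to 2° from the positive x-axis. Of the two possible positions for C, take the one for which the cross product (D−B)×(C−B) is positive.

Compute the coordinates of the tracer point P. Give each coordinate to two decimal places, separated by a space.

A=(0,0), D=(10.00,0)
B = A + 4.00·(cos2°, sin2°) = (3.9976, 0.1396)
|BD| = 6.0041
circle(B,4.00) ∩ circle(D,4.00): a=3.0020, h=2.6434
  candidates: C₊=(7.0602,2.7125) cross=15.871; C₋=(6.9373,-2.5729) cross=-15.871
  mode + wants cross > 0 → take C=(7.0602,2.7125) (cross=15.871)
ex = (C−B)/|BC| = (0.7657,0.6432); ey = (-0.6432,0.7657)
P = B + 3.13·ex + -2.37·ey = (7.9186,0.3383)

7.92 0.34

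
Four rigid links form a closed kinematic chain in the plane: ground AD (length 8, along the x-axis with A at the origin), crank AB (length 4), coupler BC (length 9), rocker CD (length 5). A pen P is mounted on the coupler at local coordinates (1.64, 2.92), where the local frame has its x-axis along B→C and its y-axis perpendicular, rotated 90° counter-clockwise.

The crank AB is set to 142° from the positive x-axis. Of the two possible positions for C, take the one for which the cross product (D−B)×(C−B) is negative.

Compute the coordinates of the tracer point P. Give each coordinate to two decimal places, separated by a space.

A=(0,0), D=(8.00,0)
B = A + 4.00·(cos142°, sin142°) = (-3.1520, 2.4626)
|BD| = 11.4207
circle(B,9.00) ∩ circle(D,5.00): a=8.1620, h=3.7922
  candidates: C₊=(5.6357,4.4057) cross=43.310; C₋=(4.0003,-3.0004) cross=-43.310
  mode - wants cross < 0 → take C=(4.0003,-3.0004) (cross=-43.310)
ex = (C−B)/|BC| = (0.7947,-0.6070); ey = (0.6070,0.7947)
P = B + 1.64·ex + 2.92·ey = (-0.0763,3.7877)

-0.08 3.79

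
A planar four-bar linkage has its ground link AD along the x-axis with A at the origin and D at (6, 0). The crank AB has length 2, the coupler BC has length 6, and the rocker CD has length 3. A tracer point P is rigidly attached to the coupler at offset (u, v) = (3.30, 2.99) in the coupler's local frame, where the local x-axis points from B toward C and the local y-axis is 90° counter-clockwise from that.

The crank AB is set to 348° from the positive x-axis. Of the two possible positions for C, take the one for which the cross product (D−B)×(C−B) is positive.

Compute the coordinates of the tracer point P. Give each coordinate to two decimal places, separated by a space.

A=(0,0), D=(6.00,0)
B = A + 2.00·(cos348°, sin348°) = (1.9563, -0.4158)
|BD| = 4.0650
circle(B,6.00) ∩ circle(D,3.00): a=5.3535, h=2.7092
  candidates: C₊=(7.0046,2.8268) cross=11.013; C₋=(7.5589,-2.5632) cross=-11.013
  mode + wants cross > 0 → take C=(7.0046,2.8268) (cross=11.013)
ex = (C−B)/|BC| = (0.8414,0.5404); ey = (-0.5404,0.8414)
P = B + 3.30·ex + 2.99·ey = (3.1170,3.8834)

3.12 3.88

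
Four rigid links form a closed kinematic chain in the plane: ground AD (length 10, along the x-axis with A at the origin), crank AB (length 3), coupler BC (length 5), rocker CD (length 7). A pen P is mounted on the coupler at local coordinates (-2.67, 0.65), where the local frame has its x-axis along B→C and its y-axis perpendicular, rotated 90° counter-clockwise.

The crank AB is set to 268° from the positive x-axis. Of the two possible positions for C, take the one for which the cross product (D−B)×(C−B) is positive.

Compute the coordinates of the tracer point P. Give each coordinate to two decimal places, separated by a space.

A=(0,0), D=(10.00,0)
B = A + 3.00·(cos268°, sin268°) = (-0.1047, -2.9982)
|BD| = 10.5401
circle(B,5.00) ∩ circle(D,7.00): a=4.1315, h=2.8161
  candidates: C₊=(3.0551,0.8768) cross=29.682; C₋=(4.6572,-4.5227) cross=-29.682
  mode + wants cross > 0 → take C=(3.0551,0.8768) (cross=29.682)
ex = (C−B)/|BC| = (0.6320,0.7750); ey = (-0.7750,0.6320)
P = B + -2.67·ex + 0.65·ey = (-2.2958,-4.6566)

-2.30 -4.66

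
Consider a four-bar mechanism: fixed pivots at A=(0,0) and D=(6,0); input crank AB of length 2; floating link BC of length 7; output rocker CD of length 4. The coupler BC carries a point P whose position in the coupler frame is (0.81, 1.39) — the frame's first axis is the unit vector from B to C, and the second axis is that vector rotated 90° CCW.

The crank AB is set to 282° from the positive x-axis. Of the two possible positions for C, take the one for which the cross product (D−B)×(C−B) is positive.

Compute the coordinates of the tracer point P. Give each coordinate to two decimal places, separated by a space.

-0.24 -0.49

A=(0,0), D=(6.00,0)
B = A + 2.00·(cos282°, sin282°) = (0.4158, -1.9563)
|BD| = 5.9169
circle(B,7.00) ∩ circle(D,4.00): a=5.7471, h=3.9964
  candidates: C₊=(4.5184,3.7155) cross=23.646; C₋=(7.1610,-3.8278) cross=-23.646
  mode + wants cross > 0 → take C=(4.5184,3.7155) (cross=23.646)
ex = (C−B)/|BC| = (0.5861,0.8103); ey = (-0.8103,0.5861)
P = B + 0.81·ex + 1.39·ey = (-0.2357,-0.4853)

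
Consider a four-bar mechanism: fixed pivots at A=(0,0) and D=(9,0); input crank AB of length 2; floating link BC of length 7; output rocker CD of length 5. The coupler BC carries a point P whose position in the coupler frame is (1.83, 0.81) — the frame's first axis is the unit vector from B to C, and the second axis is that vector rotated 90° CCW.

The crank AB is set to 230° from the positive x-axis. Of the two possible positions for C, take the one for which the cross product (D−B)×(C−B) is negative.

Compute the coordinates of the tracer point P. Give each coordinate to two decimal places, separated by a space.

A=(0,0), D=(9.00,0)
B = A + 2.00·(cos230°, sin230°) = (-1.2856, -1.5321)
|BD| = 10.3991
circle(B,7.00) ∩ circle(D,5.00): a=6.3535, h=2.9382
  candidates: C₊=(4.5657,2.3102) cross=30.555; C₋=(5.4315,-3.5022) cross=-30.555
  mode - wants cross < 0 → take C=(5.4315,-3.5022) (cross=-30.555)
ex = (C−B)/|BC| = (0.9596,-0.2814); ey = (0.2814,0.9596)
P = B + 1.83·ex + 0.81·ey = (0.6984,-1.2699)

0.70 -1.27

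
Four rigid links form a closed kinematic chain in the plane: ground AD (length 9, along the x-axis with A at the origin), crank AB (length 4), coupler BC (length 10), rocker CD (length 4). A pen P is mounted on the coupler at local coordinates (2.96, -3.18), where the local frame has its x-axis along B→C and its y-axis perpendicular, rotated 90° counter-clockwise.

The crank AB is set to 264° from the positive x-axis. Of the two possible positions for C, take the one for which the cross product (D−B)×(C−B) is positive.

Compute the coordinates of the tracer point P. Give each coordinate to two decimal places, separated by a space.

A=(0,0), D=(9.00,0)
B = A + 4.00·(cos264°, sin264°) = (-0.4181, -3.9781)
|BD| = 10.2238
circle(B,10.00) ∩ circle(D,4.00): a=9.2200, h=3.8720
  candidates: C₊=(6.5687,3.1763) cross=39.586; C₋=(9.5819,-3.9575) cross=-39.586
  mode + wants cross > 0 → take C=(6.5687,3.1763) (cross=39.586)
ex = (C−B)/|BC| = (0.6987,0.7154); ey = (-0.7154,0.6987)
P = B + 2.96·ex + -3.18·ey = (3.9251,-4.0822)

3.93 -4.08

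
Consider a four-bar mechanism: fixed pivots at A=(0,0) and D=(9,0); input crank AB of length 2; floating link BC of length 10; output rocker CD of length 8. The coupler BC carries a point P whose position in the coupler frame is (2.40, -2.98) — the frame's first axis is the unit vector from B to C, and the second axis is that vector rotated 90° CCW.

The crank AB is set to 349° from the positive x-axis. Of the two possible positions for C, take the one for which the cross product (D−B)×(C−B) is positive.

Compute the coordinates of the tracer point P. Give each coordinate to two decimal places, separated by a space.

A=(0,0), D=(9.00,0)
B = A + 2.00·(cos349°, sin349°) = (1.9633, -0.3816)
|BD| = 7.0471
circle(B,10.00) ∩ circle(D,8.00): a=6.0778, h=7.9411
  candidates: C₊=(7.6021,7.8769) cross=55.961; C₋=(8.4622,-7.9819) cross=-55.961
  mode + wants cross > 0 → take C=(7.6021,7.8769) (cross=55.961)
ex = (C−B)/|BC| = (0.5639,0.8259); ey = (-0.8259,0.5639)
P = B + 2.40·ex + -2.98·ey = (5.7776,-0.0799)

5.78 -0.08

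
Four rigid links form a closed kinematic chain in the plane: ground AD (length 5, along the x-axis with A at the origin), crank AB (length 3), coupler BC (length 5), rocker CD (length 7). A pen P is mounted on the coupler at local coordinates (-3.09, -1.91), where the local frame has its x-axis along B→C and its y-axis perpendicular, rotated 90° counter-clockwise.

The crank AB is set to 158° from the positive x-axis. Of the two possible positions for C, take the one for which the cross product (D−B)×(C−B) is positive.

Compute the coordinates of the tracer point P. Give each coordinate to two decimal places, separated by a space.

A=(0,0), D=(5.00,0)
B = A + 3.00·(cos158°, sin158°) = (-2.7816, 1.1238)
|BD| = 7.8623
circle(B,5.00) ∩ circle(D,7.00): a=2.4049, h=4.3837
  candidates: C₊=(0.2252,5.1187) cross=34.466; C₋=(-1.0280,-3.5586) cross=-34.466
  mode + wants cross > 0 → take C=(0.2252,5.1187) (cross=34.466)
ex = (C−B)/|BC| = (0.6014,0.7990); ey = (-0.7990,0.6014)
P = B + -3.09·ex + -1.91·ey = (-3.1137,-2.4936)

-3.11 -2.49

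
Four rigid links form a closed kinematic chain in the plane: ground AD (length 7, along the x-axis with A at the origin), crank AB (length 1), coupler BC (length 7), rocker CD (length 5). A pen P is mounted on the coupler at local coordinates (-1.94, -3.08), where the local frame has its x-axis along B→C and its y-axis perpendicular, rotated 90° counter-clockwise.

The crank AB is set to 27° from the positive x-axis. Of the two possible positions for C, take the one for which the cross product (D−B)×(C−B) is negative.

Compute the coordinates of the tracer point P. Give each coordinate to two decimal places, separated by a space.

A=(0,0), D=(7.00,0)
B = A + 1.00·(cos27°, sin27°) = (0.8910, 0.4540)
|BD| = 6.1258
circle(B,7.00) ∩ circle(D,5.00): a=5.0218, h=4.8766
  candidates: C₊=(6.2604,4.9450) cross=29.873; C₋=(5.5376,-4.7814) cross=-29.873
  mode - wants cross < 0 → take C=(5.5376,-4.7814) (cross=-29.873)
ex = (C−B)/|BC| = (0.6638,-0.7479); ey = (0.7479,0.6638)
P = B + -1.94·ex + -3.08·ey = (-2.7003,-0.1396)

-2.70 -0.14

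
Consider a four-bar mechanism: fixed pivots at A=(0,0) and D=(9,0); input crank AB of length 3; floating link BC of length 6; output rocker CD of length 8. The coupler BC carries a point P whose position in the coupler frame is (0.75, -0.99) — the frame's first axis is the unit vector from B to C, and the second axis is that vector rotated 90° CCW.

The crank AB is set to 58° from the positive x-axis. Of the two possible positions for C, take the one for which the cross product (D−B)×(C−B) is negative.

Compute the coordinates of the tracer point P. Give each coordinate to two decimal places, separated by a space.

0.62 1.76

A=(0,0), D=(9.00,0)
B = A + 3.00·(cos58°, sin58°) = (1.5898, 2.5441)
|BD| = 7.8348
circle(B,6.00) ∩ circle(D,8.00): a=2.1305, h=5.6090
  candidates: C₊=(5.4262,7.1574) cross=43.946; C₋=(1.7834,-3.4527) cross=-43.946
  mode - wants cross < 0 → take C=(1.7834,-3.4527) (cross=-43.946)
ex = (C−B)/|BC| = (0.0323,-0.9995); ey = (0.9995,0.0323)
P = B + 0.75·ex + -0.99·ey = (0.6245,1.7626)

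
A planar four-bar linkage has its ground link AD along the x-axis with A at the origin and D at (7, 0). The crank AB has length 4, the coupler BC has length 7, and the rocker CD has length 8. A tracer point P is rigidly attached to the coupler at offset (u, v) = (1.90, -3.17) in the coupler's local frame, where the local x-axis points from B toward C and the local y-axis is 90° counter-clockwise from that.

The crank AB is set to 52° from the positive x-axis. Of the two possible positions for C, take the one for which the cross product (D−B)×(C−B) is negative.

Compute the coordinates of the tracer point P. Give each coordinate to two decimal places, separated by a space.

-1.20 2.66

A=(0,0), D=(7.00,0)
B = A + 4.00·(cos52°, sin52°) = (2.4626, 3.1520)
|BD| = 5.5248
circle(B,7.00) ∩ circle(D,8.00): a=1.4049, h=6.8576
  candidates: C₊=(7.5289,7.9825) cross=37.886; C₋=(-0.2960,-3.2814) cross=-37.886
  mode - wants cross < 0 → take C=(-0.2960,-3.2814) (cross=-37.886)
ex = (C−B)/|BC| = (-0.3941,-0.9191); ey = (0.9191,-0.3941)
P = B + 1.90·ex + -3.17·ey = (-1.1996,2.6551)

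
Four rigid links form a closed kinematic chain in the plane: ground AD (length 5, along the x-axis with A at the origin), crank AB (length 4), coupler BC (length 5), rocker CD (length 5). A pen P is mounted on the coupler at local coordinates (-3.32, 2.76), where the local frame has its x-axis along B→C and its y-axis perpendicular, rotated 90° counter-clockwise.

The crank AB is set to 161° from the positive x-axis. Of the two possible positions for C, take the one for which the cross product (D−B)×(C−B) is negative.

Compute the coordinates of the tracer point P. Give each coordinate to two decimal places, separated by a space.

A=(0,0), D=(5.00,0)
B = A + 4.00·(cos161°, sin161°) = (-3.7821, 1.3023)
|BD| = 8.8781
circle(B,5.00) ∩ circle(D,5.00): a=4.4391, h=2.3010
  candidates: C₊=(0.9465,2.9273) cross=20.429; C₋=(0.2714,-1.6250) cross=-20.429
  mode - wants cross < 0 → take C=(0.2714,-1.6250) (cross=-20.429)
ex = (C−B)/|BC| = (0.8107,-0.5855); ey = (0.5855,0.8107)
P = B + -3.32·ex + 2.76·ey = (-4.8577,5.4835)

-4.86 5.48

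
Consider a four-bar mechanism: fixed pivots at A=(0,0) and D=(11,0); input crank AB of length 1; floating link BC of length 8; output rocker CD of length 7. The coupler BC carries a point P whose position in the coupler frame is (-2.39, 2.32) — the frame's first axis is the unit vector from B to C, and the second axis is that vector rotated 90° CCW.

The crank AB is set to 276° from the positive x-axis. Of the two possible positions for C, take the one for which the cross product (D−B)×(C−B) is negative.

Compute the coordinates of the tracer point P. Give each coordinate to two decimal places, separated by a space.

-0.55 2.27

A=(0,0), D=(11.00,0)
B = A + 1.00·(cos276°, sin276°) = (0.1045, -0.9945)
|BD| = 10.9408
circle(B,8.00) ∩ circle(D,7.00): a=6.1559, h=5.1093
  candidates: C₊=(5.7705,4.6532) cross=55.900; C₋=(6.6994,-5.5231) cross=-55.900
  mode - wants cross < 0 → take C=(6.6994,-5.5231) (cross=-55.900)
ex = (C−B)/|BC| = (0.8244,-0.5661); ey = (0.5661,0.8244)
P = B + -2.39·ex + 2.32·ey = (-0.5524,2.2709)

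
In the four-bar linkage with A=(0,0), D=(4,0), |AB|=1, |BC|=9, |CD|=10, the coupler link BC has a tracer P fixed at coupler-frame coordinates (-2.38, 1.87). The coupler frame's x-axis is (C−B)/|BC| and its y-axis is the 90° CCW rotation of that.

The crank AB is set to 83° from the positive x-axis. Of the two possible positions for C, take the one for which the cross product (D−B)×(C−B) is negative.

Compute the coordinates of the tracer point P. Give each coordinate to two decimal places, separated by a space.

A=(0,0), D=(4.00,0)
B = A + 1.00·(cos83°, sin83°) = (0.1219, 0.9925)
|BD| = 4.0031
circle(B,9.00) ∩ circle(D,10.00): a=-0.3716, h=8.9923
  candidates: C₊=(1.9915,9.7962) cross=35.997; C₋=(-2.4677,-7.6269) cross=-35.997
  mode - wants cross < 0 → take C=(-2.4677,-7.6269) (cross=-35.997)
ex = (C−B)/|BC| = (-0.2877,-0.9577); ey = (0.9577,-0.2877)
P = B + -2.38·ex + 1.87·ey = (2.5976,2.7338)

2.60 2.73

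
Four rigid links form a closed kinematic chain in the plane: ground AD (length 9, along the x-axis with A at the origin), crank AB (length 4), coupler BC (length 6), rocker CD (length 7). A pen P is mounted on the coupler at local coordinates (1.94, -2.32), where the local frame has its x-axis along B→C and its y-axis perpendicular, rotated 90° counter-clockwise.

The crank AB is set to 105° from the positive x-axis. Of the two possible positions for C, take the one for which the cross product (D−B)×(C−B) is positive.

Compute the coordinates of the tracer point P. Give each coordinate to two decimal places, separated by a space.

A=(0,0), D=(9.00,0)
B = A + 4.00·(cos105°, sin105°) = (-1.0353, 3.8637)
|BD| = 10.7534
circle(B,6.00) ∩ circle(D,7.00): a=4.7722, h=3.6367
  candidates: C₊=(4.7250,5.5429) cross=39.107; C₋=(2.1116,-1.2448) cross=-39.107
  mode + wants cross > 0 → take C=(4.7250,5.5429) (cross=39.107)
ex = (C−B)/|BC| = (0.9600,0.2799); ey = (-0.2799,0.9600)
P = B + 1.94·ex + -2.32·ey = (1.4765,2.1794)

1.48 2.18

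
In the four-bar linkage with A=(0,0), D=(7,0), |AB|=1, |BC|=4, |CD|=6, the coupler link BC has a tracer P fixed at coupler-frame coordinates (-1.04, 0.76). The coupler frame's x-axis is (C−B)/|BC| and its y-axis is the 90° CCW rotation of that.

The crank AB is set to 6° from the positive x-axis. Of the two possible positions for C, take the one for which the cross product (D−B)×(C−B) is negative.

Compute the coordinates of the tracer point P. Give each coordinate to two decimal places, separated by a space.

1.38 1.33

A=(0,0), D=(7.00,0)
B = A + 1.00·(cos6°, sin6°) = (0.9945, 0.1045)
|BD| = 6.0064
circle(B,4.00) ∩ circle(D,6.00): a=1.3383, h=3.7695
  candidates: C₊=(2.3982,3.8501) cross=22.641; C₋=(2.2670,-3.6877) cross=-22.641
  mode - wants cross < 0 → take C=(2.2670,-3.6877) (cross=-22.641)
ex = (C−B)/|BC| = (0.3181,-0.9480); ey = (0.9480,0.3181)
P = B + -1.04·ex + 0.76·ey = (1.3842,1.3323)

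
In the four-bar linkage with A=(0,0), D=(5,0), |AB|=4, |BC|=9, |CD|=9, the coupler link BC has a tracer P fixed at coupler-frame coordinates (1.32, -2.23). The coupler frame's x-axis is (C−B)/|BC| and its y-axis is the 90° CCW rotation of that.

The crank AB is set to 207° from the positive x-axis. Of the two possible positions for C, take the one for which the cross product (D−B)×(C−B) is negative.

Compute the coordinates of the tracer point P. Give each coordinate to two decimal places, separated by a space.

A=(0,0), D=(5.00,0)
B = A + 4.00·(cos207°, sin207°) = (-3.5640, -1.8160)
|BD| = 8.7544
circle(B,9.00) ∩ circle(D,9.00): a=4.3772, h=7.8638
  candidates: C₊=(-0.9132,6.7848) cross=68.844; C₋=(2.3492,-8.6008) cross=-68.844
  mode - wants cross < 0 → take C=(2.3492,-8.6008) (cross=-68.844)
ex = (C−B)/|BC| = (0.6570,-0.7539); ey = (0.7539,0.6570)
P = B + 1.32·ex + -2.23·ey = (-4.3779,-4.2762)

-4.38 -4.28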